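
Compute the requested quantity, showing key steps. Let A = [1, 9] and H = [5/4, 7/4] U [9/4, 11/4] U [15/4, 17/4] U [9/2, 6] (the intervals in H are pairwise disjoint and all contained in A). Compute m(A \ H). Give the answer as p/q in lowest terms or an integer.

The ambient interval has length m(A) = 9 - 1 = 8.
Since the holes are disjoint and sit inside A, by finite additivity
  m(H) = sum_i (b_i - a_i), and m(A \ H) = m(A) - m(H).
Computing the hole measures:
  m(H_1) = 7/4 - 5/4 = 1/2.
  m(H_2) = 11/4 - 9/4 = 1/2.
  m(H_3) = 17/4 - 15/4 = 1/2.
  m(H_4) = 6 - 9/2 = 3/2.
Summed: m(H) = 1/2 + 1/2 + 1/2 + 3/2 = 3.
So m(A \ H) = 8 - 3 = 5.

5


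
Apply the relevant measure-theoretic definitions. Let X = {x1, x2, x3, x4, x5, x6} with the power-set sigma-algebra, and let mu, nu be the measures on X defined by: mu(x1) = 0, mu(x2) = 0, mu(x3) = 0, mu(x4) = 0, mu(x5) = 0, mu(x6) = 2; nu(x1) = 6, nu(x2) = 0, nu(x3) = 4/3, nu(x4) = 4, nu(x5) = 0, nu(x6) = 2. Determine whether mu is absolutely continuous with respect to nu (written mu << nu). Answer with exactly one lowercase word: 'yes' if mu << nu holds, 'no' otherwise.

mu << nu means: every nu-null measurable set is also mu-null; equivalently, for every atom x, if nu({x}) = 0 then mu({x}) = 0.
Checking each atom:
  x1: nu = 6 > 0 -> no constraint.
  x2: nu = 0, mu = 0 -> consistent with mu << nu.
  x3: nu = 4/3 > 0 -> no constraint.
  x4: nu = 4 > 0 -> no constraint.
  x5: nu = 0, mu = 0 -> consistent with mu << nu.
  x6: nu = 2 > 0 -> no constraint.
No atom violates the condition. Therefore mu << nu.

yes


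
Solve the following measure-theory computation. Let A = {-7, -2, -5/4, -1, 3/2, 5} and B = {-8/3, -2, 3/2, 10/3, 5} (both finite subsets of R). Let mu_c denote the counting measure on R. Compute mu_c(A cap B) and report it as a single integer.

Counting measure on a finite set equals cardinality. mu_c(A cap B) = |A cap B| (elements appearing in both).
Enumerating the elements of A that also lie in B gives 3 element(s).
So mu_c(A cap B) = 3.

3


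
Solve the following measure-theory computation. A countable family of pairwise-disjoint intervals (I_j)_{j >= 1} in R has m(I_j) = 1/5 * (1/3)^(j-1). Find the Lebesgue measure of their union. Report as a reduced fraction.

By countable additivity of the Lebesgue measure on pairwise disjoint measurable sets,
  m(union_{j >= 1} I_j) = sum_{j >= 1} m(I_j) = sum_{j >= 1} a * r^(j-1),
  with a = 1/5 and r = 1/3.
Since 0 < r = 1/3 < 1, the geometric series converges:
  sum_{j >= 1} a * r^(j-1) = a / (1 - r).
  = 1/5 / (1 - 1/3)
  = 1/5 / (2/3)
  = 3/10.

3/10


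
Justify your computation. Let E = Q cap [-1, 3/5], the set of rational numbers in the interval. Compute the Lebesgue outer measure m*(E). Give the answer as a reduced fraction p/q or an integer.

The set Q cap [-1, 3/5] is countable (a subset of the countable set Q). Lebesgue outer measure of any countable set is 0: each singleton {q} has m*({q}) = 0, and by countable subadditivity m*(union_k {q_k}) <= sum_k m*({q_k}) = sum_k 0 = 0. The reverse inequality m*(E) >= 0 is automatic. So m*(Q cap [-1, 3/5]) = 0.

0


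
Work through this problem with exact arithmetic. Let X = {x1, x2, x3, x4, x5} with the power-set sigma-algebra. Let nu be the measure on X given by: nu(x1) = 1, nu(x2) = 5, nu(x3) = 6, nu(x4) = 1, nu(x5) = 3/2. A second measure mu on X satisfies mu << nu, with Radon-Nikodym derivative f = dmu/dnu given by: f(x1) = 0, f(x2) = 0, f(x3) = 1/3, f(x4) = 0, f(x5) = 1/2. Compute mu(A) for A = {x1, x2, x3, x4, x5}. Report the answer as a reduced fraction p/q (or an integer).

By the defining property of the Radon-Nikodym derivative, for every measurable set A,
  mu(A) = integral_A f dnu.
Since nu is a discrete measure concentrated on the atoms of X, the integral over A reduces to the sum
  mu(A) = sum_{x in A} f(x) * nu({x}).
Computing each term:
  x1: f(x1) * nu(x1) = 0 * 1 = 0.
  x2: f(x2) * nu(x2) = 0 * 5 = 0.
  x3: f(x3) * nu(x3) = 1/3 * 6 = 2.
  x4: f(x4) * nu(x4) = 0 * 1 = 0.
  x5: f(x5) * nu(x5) = 1/2 * 3/2 = 3/4.
Summing: mu(A) = 0 + 0 + 2 + 0 + 3/4 = 11/4.

11/4


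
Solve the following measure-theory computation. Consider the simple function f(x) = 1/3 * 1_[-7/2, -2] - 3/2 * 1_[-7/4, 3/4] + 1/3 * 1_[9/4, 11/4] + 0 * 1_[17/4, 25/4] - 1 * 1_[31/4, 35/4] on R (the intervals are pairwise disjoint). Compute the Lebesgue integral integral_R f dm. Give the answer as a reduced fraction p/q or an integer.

For a simple function f = sum_i c_i * 1_{A_i} with disjoint A_i,
  integral f dm = sum_i c_i * m(A_i).
Lengths of the A_i:
  m(A_1) = -2 - (-7/2) = 3/2.
  m(A_2) = 3/4 - (-7/4) = 5/2.
  m(A_3) = 11/4 - 9/4 = 1/2.
  m(A_4) = 25/4 - 17/4 = 2.
  m(A_5) = 35/4 - 31/4 = 1.
Contributions c_i * m(A_i):
  (1/3) * (3/2) = 1/2.
  (-3/2) * (5/2) = -15/4.
  (1/3) * (1/2) = 1/6.
  (0) * (2) = 0.
  (-1) * (1) = -1.
Total: 1/2 - 15/4 + 1/6 + 0 - 1 = -49/12.

-49/12


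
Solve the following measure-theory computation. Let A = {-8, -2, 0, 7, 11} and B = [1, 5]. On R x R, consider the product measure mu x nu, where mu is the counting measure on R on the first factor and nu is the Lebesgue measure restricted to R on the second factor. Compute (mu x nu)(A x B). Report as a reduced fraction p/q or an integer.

For a measurable rectangle A x B, the product measure satisfies
  (mu x nu)(A x B) = mu(A) * nu(B).
  mu(A) = 5.
  nu(B) = 4.
  (mu x nu)(A x B) = 5 * 4 = 20.

20


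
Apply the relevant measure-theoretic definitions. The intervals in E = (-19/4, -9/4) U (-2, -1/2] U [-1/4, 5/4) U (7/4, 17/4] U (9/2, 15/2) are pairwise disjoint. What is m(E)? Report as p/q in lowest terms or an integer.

For pairwise disjoint intervals, m(union_i I_i) = sum_i m(I_i),
and m is invariant under swapping open/closed endpoints (single points have measure 0).
So m(E) = sum_i (b_i - a_i).
  I_1 has length -9/4 - (-19/4) = 5/2.
  I_2 has length -1/2 - (-2) = 3/2.
  I_3 has length 5/4 - (-1/4) = 3/2.
  I_4 has length 17/4 - 7/4 = 5/2.
  I_5 has length 15/2 - 9/2 = 3.
Summing:
  m(E) = 5/2 + 3/2 + 3/2 + 5/2 + 3 = 11.

11


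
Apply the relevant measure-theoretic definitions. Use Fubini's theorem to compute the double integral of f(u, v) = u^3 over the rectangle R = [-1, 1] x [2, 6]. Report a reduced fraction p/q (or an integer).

f(u, v) is a tensor product of a function of u and a function of v, and both factors are bounded continuous (hence Lebesgue integrable) on the rectangle, so Fubini's theorem applies:
  integral_R f d(m x m) = (integral_a1^b1 u^3 du) * (integral_a2^b2 1 dv).
Inner integral in u: integral_{-1}^{1} u^3 du = (1^4 - (-1)^4)/4
  = 0.
Inner integral in v: integral_{2}^{6} 1 dv = (6^1 - 2^1)/1
  = 4.
Product: (0) * (4) = 0.

0


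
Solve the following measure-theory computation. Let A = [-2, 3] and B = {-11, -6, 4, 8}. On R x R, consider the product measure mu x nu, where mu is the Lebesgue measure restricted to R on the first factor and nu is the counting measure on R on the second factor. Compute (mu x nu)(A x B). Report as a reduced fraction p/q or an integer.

For a measurable rectangle A x B, the product measure satisfies
  (mu x nu)(A x B) = mu(A) * nu(B).
  mu(A) = 5.
  nu(B) = 4.
  (mu x nu)(A x B) = 5 * 4 = 20.

20


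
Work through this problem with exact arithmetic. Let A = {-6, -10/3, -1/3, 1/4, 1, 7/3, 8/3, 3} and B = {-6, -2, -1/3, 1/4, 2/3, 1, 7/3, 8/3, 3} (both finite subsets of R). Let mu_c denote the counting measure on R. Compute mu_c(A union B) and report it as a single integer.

Counting measure on a finite set equals cardinality. By inclusion-exclusion, |A union B| = |A| + |B| - |A cap B|.
|A| = 8, |B| = 9, |A cap B| = 7.
So mu_c(A union B) = 8 + 9 - 7 = 10.

10


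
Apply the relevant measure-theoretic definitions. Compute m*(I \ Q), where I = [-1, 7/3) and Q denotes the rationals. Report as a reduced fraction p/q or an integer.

The interval I = [-1, 7/3) has m(I) = 7/3 - (-1) = 10/3 (endpoints are measure-zero, so open/closed/half-open agree). Write I = (I cap Q) u (I \ Q). The rationals in I are countable, so m*(I cap Q) = 0 (cover each rational by intervals whose total length is arbitrarily small). By countable subadditivity m*(I) <= m*(I cap Q) + m*(I \ Q), hence m*(I \ Q) >= m(I) = 10/3. The reverse inequality m*(I \ Q) <= m*(I) = 10/3 is trivial since (I \ Q) is a subset of I. Therefore m*(I \ Q) = 10/3.

10/3


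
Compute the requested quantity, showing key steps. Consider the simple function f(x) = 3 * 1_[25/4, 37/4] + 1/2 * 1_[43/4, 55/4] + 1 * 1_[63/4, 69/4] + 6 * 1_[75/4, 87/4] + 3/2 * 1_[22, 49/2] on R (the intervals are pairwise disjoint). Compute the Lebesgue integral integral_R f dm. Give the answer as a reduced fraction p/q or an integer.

For a simple function f = sum_i c_i * 1_{A_i} with disjoint A_i,
  integral f dm = sum_i c_i * m(A_i).
Lengths of the A_i:
  m(A_1) = 37/4 - 25/4 = 3.
  m(A_2) = 55/4 - 43/4 = 3.
  m(A_3) = 69/4 - 63/4 = 3/2.
  m(A_4) = 87/4 - 75/4 = 3.
  m(A_5) = 49/2 - 22 = 5/2.
Contributions c_i * m(A_i):
  (3) * (3) = 9.
  (1/2) * (3) = 3/2.
  (1) * (3/2) = 3/2.
  (6) * (3) = 18.
  (3/2) * (5/2) = 15/4.
Total: 9 + 3/2 + 3/2 + 18 + 15/4 = 135/4.

135/4


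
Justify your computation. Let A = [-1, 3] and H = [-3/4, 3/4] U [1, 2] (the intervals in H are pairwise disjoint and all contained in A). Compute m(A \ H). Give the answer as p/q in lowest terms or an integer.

The ambient interval has length m(A) = 3 - (-1) = 4.
Since the holes are disjoint and sit inside A, by finite additivity
  m(H) = sum_i (b_i - a_i), and m(A \ H) = m(A) - m(H).
Computing the hole measures:
  m(H_1) = 3/4 - (-3/4) = 3/2.
  m(H_2) = 2 - 1 = 1.
Summed: m(H) = 3/2 + 1 = 5/2.
So m(A \ H) = 4 - 5/2 = 3/2.

3/2


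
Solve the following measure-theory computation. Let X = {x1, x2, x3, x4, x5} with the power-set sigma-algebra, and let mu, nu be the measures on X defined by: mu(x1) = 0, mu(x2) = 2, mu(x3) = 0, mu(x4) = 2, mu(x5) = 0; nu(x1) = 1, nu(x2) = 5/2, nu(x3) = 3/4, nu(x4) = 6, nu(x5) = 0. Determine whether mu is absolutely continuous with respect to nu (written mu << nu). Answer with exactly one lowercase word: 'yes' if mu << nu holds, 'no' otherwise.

mu << nu means: every nu-null measurable set is also mu-null; equivalently, for every atom x, if nu({x}) = 0 then mu({x}) = 0.
Checking each atom:
  x1: nu = 1 > 0 -> no constraint.
  x2: nu = 5/2 > 0 -> no constraint.
  x3: nu = 3/4 > 0 -> no constraint.
  x4: nu = 6 > 0 -> no constraint.
  x5: nu = 0, mu = 0 -> consistent with mu << nu.
No atom violates the condition. Therefore mu << nu.

yes


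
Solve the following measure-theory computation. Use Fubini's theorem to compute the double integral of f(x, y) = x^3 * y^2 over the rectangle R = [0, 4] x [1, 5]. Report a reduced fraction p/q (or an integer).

f(x, y) is a tensor product of a function of x and a function of y, and both factors are bounded continuous (hence Lebesgue integrable) on the rectangle, so Fubini's theorem applies:
  integral_R f d(m x m) = (integral_a1^b1 x^3 dx) * (integral_a2^b2 y^2 dy).
Inner integral in x: integral_{0}^{4} x^3 dx = (4^4 - 0^4)/4
  = 64.
Inner integral in y: integral_{1}^{5} y^2 dy = (5^3 - 1^3)/3
  = 124/3.
Product: (64) * (124/3) = 7936/3.

7936/3


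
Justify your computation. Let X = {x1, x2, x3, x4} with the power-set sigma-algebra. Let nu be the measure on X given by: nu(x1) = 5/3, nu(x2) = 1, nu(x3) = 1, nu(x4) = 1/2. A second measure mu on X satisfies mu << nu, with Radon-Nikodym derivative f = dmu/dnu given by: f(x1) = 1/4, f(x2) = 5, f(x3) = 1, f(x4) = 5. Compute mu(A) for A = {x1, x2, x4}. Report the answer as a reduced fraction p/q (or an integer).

By the defining property of the Radon-Nikodym derivative, for every measurable set A,
  mu(A) = integral_A f dnu.
Since nu is a discrete measure concentrated on the atoms of X, the integral over A reduces to the sum
  mu(A) = sum_{x in A} f(x) * nu({x}).
Computing each term:
  x1: f(x1) * nu(x1) = 1/4 * 5/3 = 5/12.
  x2: f(x2) * nu(x2) = 5 * 1 = 5.
  x4: f(x4) * nu(x4) = 5 * 1/2 = 5/2.
Summing: mu(A) = 5/12 + 5 + 5/2 = 95/12.

95/12


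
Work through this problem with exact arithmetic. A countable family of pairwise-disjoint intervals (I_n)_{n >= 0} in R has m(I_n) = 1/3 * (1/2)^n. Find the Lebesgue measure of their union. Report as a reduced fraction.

By countable additivity of the Lebesgue measure on pairwise disjoint measurable sets,
  m(union_{n >= 0} I_n) = sum_{n >= 0} m(I_n) = sum_{n >= 0} a * r^n,
  with a = 1/3 and r = 1/2.
Since 0 < r = 1/2 < 1, the geometric series converges:
  sum_{n >= 0} a * r^n = a / (1 - r).
  = 1/3 / (1 - 1/2)
  = 1/3 / (1/2)
  = 2/3.

2/3


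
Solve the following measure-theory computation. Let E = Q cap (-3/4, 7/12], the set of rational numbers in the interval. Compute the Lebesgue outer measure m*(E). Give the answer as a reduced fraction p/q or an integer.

Q cap (-3/4, 7/12] is countable; list its elements as q_1, q_2, ... . Fix eps > 0 and cover the k-th point by an interval of length eps * 2^(-k). The cover has total length eps * sum_{k>=1} 2^(-k) = eps, so by definition of outer measure m*(Q cap (-3/4, 7/12]) <= eps. Since eps was arbitrary and m* >= 0, the outer measure is 0.

0


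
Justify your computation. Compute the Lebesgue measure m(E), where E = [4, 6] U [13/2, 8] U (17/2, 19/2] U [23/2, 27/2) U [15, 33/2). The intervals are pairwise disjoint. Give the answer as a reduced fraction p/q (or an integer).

For pairwise disjoint intervals, m(union_i I_i) = sum_i m(I_i),
and m is invariant under swapping open/closed endpoints (single points have measure 0).
So m(E) = sum_i (b_i - a_i).
  I_1 has length 6 - 4 = 2.
  I_2 has length 8 - 13/2 = 3/2.
  I_3 has length 19/2 - 17/2 = 1.
  I_4 has length 27/2 - 23/2 = 2.
  I_5 has length 33/2 - 15 = 3/2.
Summing:
  m(E) = 2 + 3/2 + 1 + 2 + 3/2 = 8.

8


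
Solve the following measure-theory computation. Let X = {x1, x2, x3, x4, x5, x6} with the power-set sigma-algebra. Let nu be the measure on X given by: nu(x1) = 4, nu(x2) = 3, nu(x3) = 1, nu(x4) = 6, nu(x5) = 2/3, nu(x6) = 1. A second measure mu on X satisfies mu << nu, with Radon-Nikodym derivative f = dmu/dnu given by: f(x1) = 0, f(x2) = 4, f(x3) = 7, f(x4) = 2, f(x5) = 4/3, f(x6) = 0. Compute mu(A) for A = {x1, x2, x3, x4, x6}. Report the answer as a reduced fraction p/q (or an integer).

By the defining property of the Radon-Nikodym derivative, for every measurable set A,
  mu(A) = integral_A f dnu.
Since nu is a discrete measure concentrated on the atoms of X, the integral over A reduces to the sum
  mu(A) = sum_{x in A} f(x) * nu({x}).
Computing each term:
  x1: f(x1) * nu(x1) = 0 * 4 = 0.
  x2: f(x2) * nu(x2) = 4 * 3 = 12.
  x3: f(x3) * nu(x3) = 7 * 1 = 7.
  x4: f(x4) * nu(x4) = 2 * 6 = 12.
  x6: f(x6) * nu(x6) = 0 * 1 = 0.
Summing: mu(A) = 0 + 12 + 7 + 12 + 0 = 31.

31


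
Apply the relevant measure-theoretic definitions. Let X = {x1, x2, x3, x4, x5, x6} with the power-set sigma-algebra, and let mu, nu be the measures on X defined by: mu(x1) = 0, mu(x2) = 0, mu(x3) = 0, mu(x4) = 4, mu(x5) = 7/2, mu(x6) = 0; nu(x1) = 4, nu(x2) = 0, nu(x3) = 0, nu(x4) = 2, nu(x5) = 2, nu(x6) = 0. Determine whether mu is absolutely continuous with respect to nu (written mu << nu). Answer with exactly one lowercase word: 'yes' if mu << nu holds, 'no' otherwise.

mu << nu means: every nu-null measurable set is also mu-null; equivalently, for every atom x, if nu({x}) = 0 then mu({x}) = 0.
Checking each atom:
  x1: nu = 4 > 0 -> no constraint.
  x2: nu = 0, mu = 0 -> consistent with mu << nu.
  x3: nu = 0, mu = 0 -> consistent with mu << nu.
  x4: nu = 2 > 0 -> no constraint.
  x5: nu = 2 > 0 -> no constraint.
  x6: nu = 0, mu = 0 -> consistent with mu << nu.
No atom violates the condition. Therefore mu << nu.

yes


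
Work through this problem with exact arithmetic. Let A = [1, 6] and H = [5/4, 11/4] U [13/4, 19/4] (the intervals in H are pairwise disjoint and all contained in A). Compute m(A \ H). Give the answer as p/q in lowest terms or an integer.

The ambient interval has length m(A) = 6 - 1 = 5.
Since the holes are disjoint and sit inside A, by finite additivity
  m(H) = sum_i (b_i - a_i), and m(A \ H) = m(A) - m(H).
Computing the hole measures:
  m(H_1) = 11/4 - 5/4 = 3/2.
  m(H_2) = 19/4 - 13/4 = 3/2.
Summed: m(H) = 3/2 + 3/2 = 3.
So m(A \ H) = 5 - 3 = 2.

2


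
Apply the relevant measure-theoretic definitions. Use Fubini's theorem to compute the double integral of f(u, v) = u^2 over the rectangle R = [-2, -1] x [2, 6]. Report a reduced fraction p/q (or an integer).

f(u, v) is a tensor product of a function of u and a function of v, and both factors are bounded continuous (hence Lebesgue integrable) on the rectangle, so Fubini's theorem applies:
  integral_R f d(m x m) = (integral_a1^b1 u^2 du) * (integral_a2^b2 1 dv).
Inner integral in u: integral_{-2}^{-1} u^2 du = ((-1)^3 - (-2)^3)/3
  = 7/3.
Inner integral in v: integral_{2}^{6} 1 dv = (6^1 - 2^1)/1
  = 4.
Product: (7/3) * (4) = 28/3.

28/3


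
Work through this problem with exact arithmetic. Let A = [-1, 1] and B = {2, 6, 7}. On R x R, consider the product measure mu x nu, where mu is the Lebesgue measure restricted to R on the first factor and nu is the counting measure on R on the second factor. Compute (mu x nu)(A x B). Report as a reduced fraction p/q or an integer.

For a measurable rectangle A x B, the product measure satisfies
  (mu x nu)(A x B) = mu(A) * nu(B).
  mu(A) = 2.
  nu(B) = 3.
  (mu x nu)(A x B) = 2 * 3 = 6.

6


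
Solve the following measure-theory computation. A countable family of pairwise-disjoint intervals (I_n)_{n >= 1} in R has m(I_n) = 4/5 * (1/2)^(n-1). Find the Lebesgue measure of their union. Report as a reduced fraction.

By countable additivity of the Lebesgue measure on pairwise disjoint measurable sets,
  m(union_{n >= 1} I_n) = sum_{n >= 1} m(I_n) = sum_{n >= 1} a * r^(n-1),
  with a = 4/5 and r = 1/2.
Since 0 < r = 1/2 < 1, the geometric series converges:
  sum_{n >= 1} a * r^(n-1) = a / (1 - r).
  = 4/5 / (1 - 1/2)
  = 4/5 / (1/2)
  = 8/5.

8/5


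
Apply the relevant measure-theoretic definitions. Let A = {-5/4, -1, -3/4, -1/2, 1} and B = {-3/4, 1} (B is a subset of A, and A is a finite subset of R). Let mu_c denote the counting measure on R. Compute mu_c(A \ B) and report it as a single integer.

Counting measure assigns mu_c(E) = |E| (number of elements) when E is finite. For B subset A, A \ B is the set of elements of A not in B, so |A \ B| = |A| - |B|.
|A| = 5, |B| = 2, so mu_c(A \ B) = 5 - 2 = 3.

3


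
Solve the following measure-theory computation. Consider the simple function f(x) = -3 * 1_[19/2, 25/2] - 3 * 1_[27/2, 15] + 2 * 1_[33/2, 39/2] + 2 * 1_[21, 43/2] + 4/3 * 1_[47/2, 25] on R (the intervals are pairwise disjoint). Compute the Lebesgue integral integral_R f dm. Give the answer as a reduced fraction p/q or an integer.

For a simple function f = sum_i c_i * 1_{A_i} with disjoint A_i,
  integral f dm = sum_i c_i * m(A_i).
Lengths of the A_i:
  m(A_1) = 25/2 - 19/2 = 3.
  m(A_2) = 15 - 27/2 = 3/2.
  m(A_3) = 39/2 - 33/2 = 3.
  m(A_4) = 43/2 - 21 = 1/2.
  m(A_5) = 25 - 47/2 = 3/2.
Contributions c_i * m(A_i):
  (-3) * (3) = -9.
  (-3) * (3/2) = -9/2.
  (2) * (3) = 6.
  (2) * (1/2) = 1.
  (4/3) * (3/2) = 2.
Total: -9 - 9/2 + 6 + 1 + 2 = -9/2.

-9/2


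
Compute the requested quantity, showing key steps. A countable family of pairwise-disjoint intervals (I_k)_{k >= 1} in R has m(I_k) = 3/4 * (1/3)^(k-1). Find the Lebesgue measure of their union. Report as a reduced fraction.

By countable additivity of the Lebesgue measure on pairwise disjoint measurable sets,
  m(union_{k >= 1} I_k) = sum_{k >= 1} m(I_k) = sum_{k >= 1} a * r^(k-1),
  with a = 3/4 and r = 1/3.
Since 0 < r = 1/3 < 1, the geometric series converges:
  sum_{k >= 1} a * r^(k-1) = a / (1 - r).
  = 3/4 / (1 - 1/3)
  = 3/4 / (2/3)
  = 9/8.

9/8


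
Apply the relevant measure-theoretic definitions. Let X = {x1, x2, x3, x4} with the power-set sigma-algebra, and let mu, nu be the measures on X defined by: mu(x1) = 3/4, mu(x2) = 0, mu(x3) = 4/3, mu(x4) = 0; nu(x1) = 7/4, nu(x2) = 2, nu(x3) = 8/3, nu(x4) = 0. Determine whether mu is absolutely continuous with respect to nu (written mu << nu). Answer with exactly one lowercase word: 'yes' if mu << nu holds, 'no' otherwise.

mu << nu means: every nu-null measurable set is also mu-null; equivalently, for every atom x, if nu({x}) = 0 then mu({x}) = 0.
Checking each atom:
  x1: nu = 7/4 > 0 -> no constraint.
  x2: nu = 2 > 0 -> no constraint.
  x3: nu = 8/3 > 0 -> no constraint.
  x4: nu = 0, mu = 0 -> consistent with mu << nu.
No atom violates the condition. Therefore mu << nu.

yes


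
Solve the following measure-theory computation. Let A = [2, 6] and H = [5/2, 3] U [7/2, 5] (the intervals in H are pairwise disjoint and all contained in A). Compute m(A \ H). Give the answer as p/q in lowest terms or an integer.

The ambient interval has length m(A) = 6 - 2 = 4.
Since the holes are disjoint and sit inside A, by finite additivity
  m(H) = sum_i (b_i - a_i), and m(A \ H) = m(A) - m(H).
Computing the hole measures:
  m(H_1) = 3 - 5/2 = 1/2.
  m(H_2) = 5 - 7/2 = 3/2.
Summed: m(H) = 1/2 + 3/2 = 2.
So m(A \ H) = 4 - 2 = 2.

2


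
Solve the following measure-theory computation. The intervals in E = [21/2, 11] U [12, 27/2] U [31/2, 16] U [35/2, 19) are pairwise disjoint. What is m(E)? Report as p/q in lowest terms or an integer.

For pairwise disjoint intervals, m(union_i I_i) = sum_i m(I_i),
and m is invariant under swapping open/closed endpoints (single points have measure 0).
So m(E) = sum_i (b_i - a_i).
  I_1 has length 11 - 21/2 = 1/2.
  I_2 has length 27/2 - 12 = 3/2.
  I_3 has length 16 - 31/2 = 1/2.
  I_4 has length 19 - 35/2 = 3/2.
Summing:
  m(E) = 1/2 + 3/2 + 1/2 + 3/2 = 4.

4


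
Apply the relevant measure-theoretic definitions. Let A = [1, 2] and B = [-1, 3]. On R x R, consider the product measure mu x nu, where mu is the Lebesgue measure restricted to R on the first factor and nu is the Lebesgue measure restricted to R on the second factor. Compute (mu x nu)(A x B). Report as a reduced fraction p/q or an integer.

For a measurable rectangle A x B, the product measure satisfies
  (mu x nu)(A x B) = mu(A) * nu(B).
  mu(A) = 1.
  nu(B) = 4.
  (mu x nu)(A x B) = 1 * 4 = 4.

4


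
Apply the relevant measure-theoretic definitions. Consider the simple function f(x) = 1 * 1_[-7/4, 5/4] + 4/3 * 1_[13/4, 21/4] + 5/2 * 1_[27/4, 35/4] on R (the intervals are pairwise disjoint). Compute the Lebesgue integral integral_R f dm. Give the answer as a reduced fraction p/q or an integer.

For a simple function f = sum_i c_i * 1_{A_i} with disjoint A_i,
  integral f dm = sum_i c_i * m(A_i).
Lengths of the A_i:
  m(A_1) = 5/4 - (-7/4) = 3.
  m(A_2) = 21/4 - 13/4 = 2.
  m(A_3) = 35/4 - 27/4 = 2.
Contributions c_i * m(A_i):
  (1) * (3) = 3.
  (4/3) * (2) = 8/3.
  (5/2) * (2) = 5.
Total: 3 + 8/3 + 5 = 32/3.

32/3


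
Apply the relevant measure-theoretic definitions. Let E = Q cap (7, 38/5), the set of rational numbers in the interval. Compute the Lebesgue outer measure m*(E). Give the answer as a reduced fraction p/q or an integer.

E = Q cap (7, 38/5) is a subset of Q, which is countable. Enumerate Q = {q_1, q_2, ...}; for any eps > 0, cover q_k by the open interval (q_k - eps/2^(k+1), q_k + eps/2^(k+1)), of length eps/2^k. The total cover length is sum_{k>=1} eps/2^k = eps. Hence m*(E) <= m*(Q) <= eps for every eps > 0, and since outer measure is non-negative, m*(E) = 0.

0


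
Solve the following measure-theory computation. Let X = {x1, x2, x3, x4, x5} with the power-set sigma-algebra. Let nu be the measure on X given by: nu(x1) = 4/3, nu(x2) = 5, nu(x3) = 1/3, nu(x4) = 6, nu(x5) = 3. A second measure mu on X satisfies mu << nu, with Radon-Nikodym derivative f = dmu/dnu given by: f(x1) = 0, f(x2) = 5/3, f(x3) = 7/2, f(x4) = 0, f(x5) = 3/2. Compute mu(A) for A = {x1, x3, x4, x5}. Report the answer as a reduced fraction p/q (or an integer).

By the defining property of the Radon-Nikodym derivative, for every measurable set A,
  mu(A) = integral_A f dnu.
Since nu is a discrete measure concentrated on the atoms of X, the integral over A reduces to the sum
  mu(A) = sum_{x in A} f(x) * nu({x}).
Computing each term:
  x1: f(x1) * nu(x1) = 0 * 4/3 = 0.
  x3: f(x3) * nu(x3) = 7/2 * 1/3 = 7/6.
  x4: f(x4) * nu(x4) = 0 * 6 = 0.
  x5: f(x5) * nu(x5) = 3/2 * 3 = 9/2.
Summing: mu(A) = 0 + 7/6 + 0 + 9/2 = 17/3.

17/3


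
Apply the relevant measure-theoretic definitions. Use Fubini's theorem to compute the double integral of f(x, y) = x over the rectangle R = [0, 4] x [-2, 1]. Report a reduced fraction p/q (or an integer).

f(x, y) is a tensor product of a function of x and a function of y, and both factors are bounded continuous (hence Lebesgue integrable) on the rectangle, so Fubini's theorem applies:
  integral_R f d(m x m) = (integral_a1^b1 x dx) * (integral_a2^b2 1 dy).
Inner integral in x: integral_{0}^{4} x dx = (4^2 - 0^2)/2
  = 8.
Inner integral in y: integral_{-2}^{1} 1 dy = (1^1 - (-2)^1)/1
  = 3.
Product: (8) * (3) = 24.

24


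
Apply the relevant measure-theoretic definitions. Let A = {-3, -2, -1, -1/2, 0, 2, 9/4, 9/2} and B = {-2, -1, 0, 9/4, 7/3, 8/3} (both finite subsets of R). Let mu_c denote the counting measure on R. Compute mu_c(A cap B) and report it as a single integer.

Counting measure on a finite set equals cardinality. mu_c(A cap B) = |A cap B| (elements appearing in both).
Enumerating the elements of A that also lie in B gives 4 element(s).
So mu_c(A cap B) = 4.

4


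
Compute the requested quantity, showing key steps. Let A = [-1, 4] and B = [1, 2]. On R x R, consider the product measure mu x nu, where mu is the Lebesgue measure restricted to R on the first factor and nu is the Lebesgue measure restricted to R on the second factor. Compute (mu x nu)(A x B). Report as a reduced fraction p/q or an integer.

For a measurable rectangle A x B, the product measure satisfies
  (mu x nu)(A x B) = mu(A) * nu(B).
  mu(A) = 5.
  nu(B) = 1.
  (mu x nu)(A x B) = 5 * 1 = 5.

5


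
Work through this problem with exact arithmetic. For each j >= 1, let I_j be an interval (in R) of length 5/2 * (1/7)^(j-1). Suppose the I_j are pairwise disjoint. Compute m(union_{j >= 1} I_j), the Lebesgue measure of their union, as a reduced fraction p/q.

By countable additivity of the Lebesgue measure on pairwise disjoint measurable sets,
  m(union_{j >= 1} I_j) = sum_{j >= 1} m(I_j) = sum_{j >= 1} a * r^(j-1),
  with a = 5/2 and r = 1/7.
Since 0 < r = 1/7 < 1, the geometric series converges:
  sum_{j >= 1} a * r^(j-1) = a / (1 - r).
  = 5/2 / (1 - 1/7)
  = 5/2 / (6/7)
  = 35/12.

35/12


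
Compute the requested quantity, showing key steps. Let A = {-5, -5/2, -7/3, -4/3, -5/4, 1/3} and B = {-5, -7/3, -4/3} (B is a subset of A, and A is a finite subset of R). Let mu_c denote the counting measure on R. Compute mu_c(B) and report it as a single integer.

Counting measure assigns mu_c(E) = |E| (number of elements) when E is finite.
B has 3 element(s), so mu_c(B) = 3.

3


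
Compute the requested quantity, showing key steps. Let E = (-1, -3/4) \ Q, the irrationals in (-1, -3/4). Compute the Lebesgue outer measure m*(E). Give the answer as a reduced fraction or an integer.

The interval I = (-1, -3/4) has m(I) = -3/4 - (-1) = 1/4 (endpoints are measure-zero, so open/closed/half-open agree). Write I = (I cap Q) u (I \ Q). The rationals in I are countable, so m*(I cap Q) = 0 (cover each rational by intervals whose total length is arbitrarily small). By countable subadditivity m*(I) <= m*(I cap Q) + m*(I \ Q), hence m*(I \ Q) >= m(I) = 1/4. The reverse inequality m*(I \ Q) <= m*(I) = 1/4 is trivial since (I \ Q) is a subset of I. Therefore m*(I \ Q) = 1/4.

1/4


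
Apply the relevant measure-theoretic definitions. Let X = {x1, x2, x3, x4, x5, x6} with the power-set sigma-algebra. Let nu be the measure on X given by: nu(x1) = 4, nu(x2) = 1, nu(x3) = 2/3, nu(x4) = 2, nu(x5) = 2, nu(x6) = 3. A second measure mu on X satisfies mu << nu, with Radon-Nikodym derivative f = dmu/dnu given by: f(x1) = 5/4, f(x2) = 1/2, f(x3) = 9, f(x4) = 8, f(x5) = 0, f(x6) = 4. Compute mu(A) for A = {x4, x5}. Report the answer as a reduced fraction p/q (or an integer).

By the defining property of the Radon-Nikodym derivative, for every measurable set A,
  mu(A) = integral_A f dnu.
Since nu is a discrete measure concentrated on the atoms of X, the integral over A reduces to the sum
  mu(A) = sum_{x in A} f(x) * nu({x}).
Computing each term:
  x4: f(x4) * nu(x4) = 8 * 2 = 16.
  x5: f(x5) * nu(x5) = 0 * 2 = 0.
Summing: mu(A) = 16 + 0 = 16.

16


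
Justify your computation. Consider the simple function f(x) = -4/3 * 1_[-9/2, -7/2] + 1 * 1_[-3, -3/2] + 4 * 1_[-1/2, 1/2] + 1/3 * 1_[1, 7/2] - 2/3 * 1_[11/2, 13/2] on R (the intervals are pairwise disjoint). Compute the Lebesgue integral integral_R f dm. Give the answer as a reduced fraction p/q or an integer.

For a simple function f = sum_i c_i * 1_{A_i} with disjoint A_i,
  integral f dm = sum_i c_i * m(A_i).
Lengths of the A_i:
  m(A_1) = -7/2 - (-9/2) = 1.
  m(A_2) = -3/2 - (-3) = 3/2.
  m(A_3) = 1/2 - (-1/2) = 1.
  m(A_4) = 7/2 - 1 = 5/2.
  m(A_5) = 13/2 - 11/2 = 1.
Contributions c_i * m(A_i):
  (-4/3) * (1) = -4/3.
  (1) * (3/2) = 3/2.
  (4) * (1) = 4.
  (1/3) * (5/2) = 5/6.
  (-2/3) * (1) = -2/3.
Total: -4/3 + 3/2 + 4 + 5/6 - 2/3 = 13/3.

13/3


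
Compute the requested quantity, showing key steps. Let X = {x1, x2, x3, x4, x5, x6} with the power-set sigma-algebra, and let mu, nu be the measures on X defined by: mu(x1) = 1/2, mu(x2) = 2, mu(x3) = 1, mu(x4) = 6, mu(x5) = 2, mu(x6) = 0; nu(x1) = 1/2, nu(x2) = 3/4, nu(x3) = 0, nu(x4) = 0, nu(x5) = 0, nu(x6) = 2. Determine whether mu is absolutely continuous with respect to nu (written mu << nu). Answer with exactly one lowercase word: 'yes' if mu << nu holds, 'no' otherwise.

mu << nu means: every nu-null measurable set is also mu-null; equivalently, for every atom x, if nu({x}) = 0 then mu({x}) = 0.
Checking each atom:
  x1: nu = 1/2 > 0 -> no constraint.
  x2: nu = 3/4 > 0 -> no constraint.
  x3: nu = 0, mu = 1 > 0 -> violates mu << nu.
  x4: nu = 0, mu = 6 > 0 -> violates mu << nu.
  x5: nu = 0, mu = 2 > 0 -> violates mu << nu.
  x6: nu = 2 > 0 -> no constraint.
The atom(s) x3, x4, x5 violate the condition (nu = 0 but mu > 0). Therefore mu is NOT absolutely continuous w.r.t. nu.

no


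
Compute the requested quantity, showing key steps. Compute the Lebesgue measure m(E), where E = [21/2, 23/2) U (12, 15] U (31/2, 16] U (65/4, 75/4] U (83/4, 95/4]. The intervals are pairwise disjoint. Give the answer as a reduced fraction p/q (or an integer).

For pairwise disjoint intervals, m(union_i I_i) = sum_i m(I_i),
and m is invariant under swapping open/closed endpoints (single points have measure 0).
So m(E) = sum_i (b_i - a_i).
  I_1 has length 23/2 - 21/2 = 1.
  I_2 has length 15 - 12 = 3.
  I_3 has length 16 - 31/2 = 1/2.
  I_4 has length 75/4 - 65/4 = 5/2.
  I_5 has length 95/4 - 83/4 = 3.
Summing:
  m(E) = 1 + 3 + 1/2 + 5/2 + 3 = 10.

10


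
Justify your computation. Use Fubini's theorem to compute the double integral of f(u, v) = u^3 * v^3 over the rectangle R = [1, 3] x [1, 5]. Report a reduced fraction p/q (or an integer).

f(u, v) is a tensor product of a function of u and a function of v, and both factors are bounded continuous (hence Lebesgue integrable) on the rectangle, so Fubini's theorem applies:
  integral_R f d(m x m) = (integral_a1^b1 u^3 du) * (integral_a2^b2 v^3 dv).
Inner integral in u: integral_{1}^{3} u^3 du = (3^4 - 1^4)/4
  = 20.
Inner integral in v: integral_{1}^{5} v^3 dv = (5^4 - 1^4)/4
  = 156.
Product: (20) * (156) = 3120.

3120


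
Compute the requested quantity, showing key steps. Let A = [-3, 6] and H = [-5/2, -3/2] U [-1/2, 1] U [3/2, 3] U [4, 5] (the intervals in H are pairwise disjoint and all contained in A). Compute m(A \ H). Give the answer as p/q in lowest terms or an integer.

The ambient interval has length m(A) = 6 - (-3) = 9.
Since the holes are disjoint and sit inside A, by finite additivity
  m(H) = sum_i (b_i - a_i), and m(A \ H) = m(A) - m(H).
Computing the hole measures:
  m(H_1) = -3/2 - (-5/2) = 1.
  m(H_2) = 1 - (-1/2) = 3/2.
  m(H_3) = 3 - 3/2 = 3/2.
  m(H_4) = 5 - 4 = 1.
Summed: m(H) = 1 + 3/2 + 3/2 + 1 = 5.
So m(A \ H) = 9 - 5 = 4.

4


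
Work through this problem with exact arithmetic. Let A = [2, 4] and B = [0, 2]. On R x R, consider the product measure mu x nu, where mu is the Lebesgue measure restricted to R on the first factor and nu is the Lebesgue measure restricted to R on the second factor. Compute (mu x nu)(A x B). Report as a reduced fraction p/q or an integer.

For a measurable rectangle A x B, the product measure satisfies
  (mu x nu)(A x B) = mu(A) * nu(B).
  mu(A) = 2.
  nu(B) = 2.
  (mu x nu)(A x B) = 2 * 2 = 4.

4


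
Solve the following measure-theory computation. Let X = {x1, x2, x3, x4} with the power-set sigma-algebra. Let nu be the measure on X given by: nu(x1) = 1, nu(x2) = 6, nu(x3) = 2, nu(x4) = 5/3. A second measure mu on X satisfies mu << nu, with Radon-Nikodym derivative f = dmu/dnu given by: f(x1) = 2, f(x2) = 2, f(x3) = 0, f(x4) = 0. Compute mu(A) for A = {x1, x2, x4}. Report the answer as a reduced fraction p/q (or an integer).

By the defining property of the Radon-Nikodym derivative, for every measurable set A,
  mu(A) = integral_A f dnu.
Since nu is a discrete measure concentrated on the atoms of X, the integral over A reduces to the sum
  mu(A) = sum_{x in A} f(x) * nu({x}).
Computing each term:
  x1: f(x1) * nu(x1) = 2 * 1 = 2.
  x2: f(x2) * nu(x2) = 2 * 6 = 12.
  x4: f(x4) * nu(x4) = 0 * 5/3 = 0.
Summing: mu(A) = 2 + 12 + 0 = 14.

14


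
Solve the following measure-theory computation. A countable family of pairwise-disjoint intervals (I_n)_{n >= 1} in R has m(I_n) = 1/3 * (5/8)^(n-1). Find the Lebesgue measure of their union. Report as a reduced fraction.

By countable additivity of the Lebesgue measure on pairwise disjoint measurable sets,
  m(union_{n >= 1} I_n) = sum_{n >= 1} m(I_n) = sum_{n >= 1} a * r^(n-1),
  with a = 1/3 and r = 5/8.
Since 0 < r = 5/8 < 1, the geometric series converges:
  sum_{n >= 1} a * r^(n-1) = a / (1 - r).
  = 1/3 / (1 - 5/8)
  = 1/3 / (3/8)
  = 8/9.

8/9


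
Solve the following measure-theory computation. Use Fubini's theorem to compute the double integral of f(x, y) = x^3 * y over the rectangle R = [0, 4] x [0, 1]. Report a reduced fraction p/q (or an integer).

f(x, y) is a tensor product of a function of x and a function of y, and both factors are bounded continuous (hence Lebesgue integrable) on the rectangle, so Fubini's theorem applies:
  integral_R f d(m x m) = (integral_a1^b1 x^3 dx) * (integral_a2^b2 y dy).
Inner integral in x: integral_{0}^{4} x^3 dx = (4^4 - 0^4)/4
  = 64.
Inner integral in y: integral_{0}^{1} y dy = (1^2 - 0^2)/2
  = 1/2.
Product: (64) * (1/2) = 32.

32


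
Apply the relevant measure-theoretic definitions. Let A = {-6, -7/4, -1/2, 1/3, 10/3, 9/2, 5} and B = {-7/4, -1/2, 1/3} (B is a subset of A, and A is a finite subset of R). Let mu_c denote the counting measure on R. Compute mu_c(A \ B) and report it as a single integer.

Counting measure assigns mu_c(E) = |E| (number of elements) when E is finite. For B subset A, A \ B is the set of elements of A not in B, so |A \ B| = |A| - |B|.
|A| = 7, |B| = 3, so mu_c(A \ B) = 7 - 3 = 4.

4


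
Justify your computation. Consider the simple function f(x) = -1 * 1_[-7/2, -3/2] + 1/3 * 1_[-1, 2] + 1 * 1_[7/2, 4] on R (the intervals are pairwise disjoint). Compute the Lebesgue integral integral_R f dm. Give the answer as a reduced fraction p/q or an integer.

For a simple function f = sum_i c_i * 1_{A_i} with disjoint A_i,
  integral f dm = sum_i c_i * m(A_i).
Lengths of the A_i:
  m(A_1) = -3/2 - (-7/2) = 2.
  m(A_2) = 2 - (-1) = 3.
  m(A_3) = 4 - 7/2 = 1/2.
Contributions c_i * m(A_i):
  (-1) * (2) = -2.
  (1/3) * (3) = 1.
  (1) * (1/2) = 1/2.
Total: -2 + 1 + 1/2 = -1/2.

-1/2


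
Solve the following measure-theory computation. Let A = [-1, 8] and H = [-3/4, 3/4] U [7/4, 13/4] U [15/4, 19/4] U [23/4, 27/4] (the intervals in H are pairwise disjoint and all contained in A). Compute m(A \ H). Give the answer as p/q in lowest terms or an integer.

The ambient interval has length m(A) = 8 - (-1) = 9.
Since the holes are disjoint and sit inside A, by finite additivity
  m(H) = sum_i (b_i - a_i), and m(A \ H) = m(A) - m(H).
Computing the hole measures:
  m(H_1) = 3/4 - (-3/4) = 3/2.
  m(H_2) = 13/4 - 7/4 = 3/2.
  m(H_3) = 19/4 - 15/4 = 1.
  m(H_4) = 27/4 - 23/4 = 1.
Summed: m(H) = 3/2 + 3/2 + 1 + 1 = 5.
So m(A \ H) = 9 - 5 = 4.

4


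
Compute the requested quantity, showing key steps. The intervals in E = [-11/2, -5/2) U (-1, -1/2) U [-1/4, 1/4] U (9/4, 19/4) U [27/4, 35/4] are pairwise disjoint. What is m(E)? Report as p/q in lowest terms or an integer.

For pairwise disjoint intervals, m(union_i I_i) = sum_i m(I_i),
and m is invariant under swapping open/closed endpoints (single points have measure 0).
So m(E) = sum_i (b_i - a_i).
  I_1 has length -5/2 - (-11/2) = 3.
  I_2 has length -1/2 - (-1) = 1/2.
  I_3 has length 1/4 - (-1/4) = 1/2.
  I_4 has length 19/4 - 9/4 = 5/2.
  I_5 has length 35/4 - 27/4 = 2.
Summing:
  m(E) = 3 + 1/2 + 1/2 + 5/2 + 2 = 17/2.

17/2


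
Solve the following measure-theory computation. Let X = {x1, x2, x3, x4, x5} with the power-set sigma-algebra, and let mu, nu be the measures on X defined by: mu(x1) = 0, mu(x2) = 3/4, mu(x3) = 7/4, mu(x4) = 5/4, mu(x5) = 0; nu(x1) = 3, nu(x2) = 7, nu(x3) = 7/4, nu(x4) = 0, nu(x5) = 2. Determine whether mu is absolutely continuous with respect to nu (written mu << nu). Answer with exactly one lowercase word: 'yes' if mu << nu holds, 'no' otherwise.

mu << nu means: every nu-null measurable set is also mu-null; equivalently, for every atom x, if nu({x}) = 0 then mu({x}) = 0.
Checking each atom:
  x1: nu = 3 > 0 -> no constraint.
  x2: nu = 7 > 0 -> no constraint.
  x3: nu = 7/4 > 0 -> no constraint.
  x4: nu = 0, mu = 5/4 > 0 -> violates mu << nu.
  x5: nu = 2 > 0 -> no constraint.
The atom(s) x4 violate the condition (nu = 0 but mu > 0). Therefore mu is NOT absolutely continuous w.r.t. nu.

no


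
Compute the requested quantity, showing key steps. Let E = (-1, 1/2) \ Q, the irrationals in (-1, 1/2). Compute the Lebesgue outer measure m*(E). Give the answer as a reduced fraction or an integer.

The interval I = (-1, 1/2) has m(I) = 1/2 - (-1) = 3/2 (endpoints are measure-zero, so open/closed/half-open agree). Write I = (I cap Q) u (I \ Q). The rationals in I are countable, so m*(I cap Q) = 0 (cover each rational by intervals whose total length is arbitrarily small). By countable subadditivity m*(I) <= m*(I cap Q) + m*(I \ Q), hence m*(I \ Q) >= m(I) = 3/2. The reverse inequality m*(I \ Q) <= m*(I) = 3/2 is trivial since (I \ Q) is a subset of I. Therefore m*(I \ Q) = 3/2.

3/2


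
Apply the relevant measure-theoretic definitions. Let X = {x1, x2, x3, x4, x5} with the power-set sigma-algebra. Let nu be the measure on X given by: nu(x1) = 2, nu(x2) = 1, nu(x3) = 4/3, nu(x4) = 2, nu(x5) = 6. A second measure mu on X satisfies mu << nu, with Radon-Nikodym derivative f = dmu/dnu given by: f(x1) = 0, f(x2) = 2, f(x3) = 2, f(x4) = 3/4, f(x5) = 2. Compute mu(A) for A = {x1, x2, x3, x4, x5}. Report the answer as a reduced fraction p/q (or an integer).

By the defining property of the Radon-Nikodym derivative, for every measurable set A,
  mu(A) = integral_A f dnu.
Since nu is a discrete measure concentrated on the atoms of X, the integral over A reduces to the sum
  mu(A) = sum_{x in A} f(x) * nu({x}).
Computing each term:
  x1: f(x1) * nu(x1) = 0 * 2 = 0.
  x2: f(x2) * nu(x2) = 2 * 1 = 2.
  x3: f(x3) * nu(x3) = 2 * 4/3 = 8/3.
  x4: f(x4) * nu(x4) = 3/4 * 2 = 3/2.
  x5: f(x5) * nu(x5) = 2 * 6 = 12.
Summing: mu(A) = 0 + 2 + 8/3 + 3/2 + 12 = 109/6.

109/6


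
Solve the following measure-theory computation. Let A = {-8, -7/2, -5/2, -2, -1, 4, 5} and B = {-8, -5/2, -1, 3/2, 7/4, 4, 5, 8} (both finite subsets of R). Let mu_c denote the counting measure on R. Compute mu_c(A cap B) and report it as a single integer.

Counting measure on a finite set equals cardinality. mu_c(A cap B) = |A cap B| (elements appearing in both).
Enumerating the elements of A that also lie in B gives 5 element(s).
So mu_c(A cap B) = 5.

5
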